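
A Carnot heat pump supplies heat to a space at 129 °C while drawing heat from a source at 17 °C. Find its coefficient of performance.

COP_HP ≈ 3.59

T_H = 129 °C → 129 + 273.15 = 402.15 K.
T_C = 17 °C → 17 + 273.15 = 290.15 K.
For a reversible heat pump, COP_HP = T_H/(T_H − T_C) = 402.15/(402.15 − 290.15) = 3.59.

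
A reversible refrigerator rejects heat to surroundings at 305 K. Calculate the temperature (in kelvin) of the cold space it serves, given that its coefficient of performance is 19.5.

COP_R = T_C/(T_H − T_C) ⇒ T_C = T_H·COP_R/(1 + COP_R) = 305.00 × 19.5/(1 + 19.5) = 290.1 K.

T_C ≈ 290.1 K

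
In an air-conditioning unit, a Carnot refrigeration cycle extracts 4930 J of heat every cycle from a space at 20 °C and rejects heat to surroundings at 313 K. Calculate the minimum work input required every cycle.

T_C = 20 °C → 20 + 273.15 = 293.15 K.
COP_R = T_C/(T_H − T_C) = 293.15/19.85 = 14.7683.
W = Q_C/COP_R = 4930/14.7683 = 334 J.

W_in ≈ 334 J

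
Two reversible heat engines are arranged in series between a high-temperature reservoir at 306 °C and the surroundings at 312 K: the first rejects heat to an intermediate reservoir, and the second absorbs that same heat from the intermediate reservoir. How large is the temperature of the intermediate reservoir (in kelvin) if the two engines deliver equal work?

T_H = 306 °C → 306 + 273.15 = 579.15 K.
For reversible stages Q_m = Q_H·(T_m/T_H). Setting W₁ = Q_H(1 − T_m/T_H) equal to W₂ = Q_m(1 − T_C/T_m) = Q_H·(T_m − T_C)/T_H gives T_H − T_m = T_m − T_C, so T_m = (T_H + T_C)/2 = (579.15 + 312.00)/2 = 446 K.

T_m ≈ 446 K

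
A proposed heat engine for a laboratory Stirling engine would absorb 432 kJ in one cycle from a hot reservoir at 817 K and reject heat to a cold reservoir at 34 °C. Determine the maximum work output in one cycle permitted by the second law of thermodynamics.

W_max ≈ 270 kJ

T_C = 34 °C → 34 + 273.15 = 307.15 K.
The second-law ceiling is the Carnot efficiency, η_max = 1 − T_C/T_H = 1 − 307.15/817.00 = 0.6241.
W_max = η_max · Q_H = 0.6241 × 432 = 270 kJ.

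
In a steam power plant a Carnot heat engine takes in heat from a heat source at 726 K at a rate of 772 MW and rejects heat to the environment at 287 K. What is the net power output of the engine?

The Carnot efficiency is η = 1 − T_C/T_H = 1 − 287.00/726.00 = 0.6047.
W = η·Q_H = 0.6047 × 772 = 467 MW.

Ẇ ≈ 467 MW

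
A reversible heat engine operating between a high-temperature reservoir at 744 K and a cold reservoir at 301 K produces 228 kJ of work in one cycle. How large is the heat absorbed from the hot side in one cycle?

For a reversible engine, η = 1 − T_C/T_H = 1 − 301.00/744.00 = 0.5954.
Q_H = W/η = 228/0.5954 = 383 kJ.

Q_H ≈ 383 kJ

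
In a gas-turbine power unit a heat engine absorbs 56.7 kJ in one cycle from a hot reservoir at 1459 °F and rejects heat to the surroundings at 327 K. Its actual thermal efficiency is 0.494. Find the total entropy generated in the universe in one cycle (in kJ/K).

ΔS_univ ≈ 0.0345 kJ/K

T_H = 1459 °F → (1459 − 32) × 5/9 = 792.78 °C = 1065.93 K.
W = η·Q_H = 0.494 × 56.7 = 28.01 kJ, so Q_C = Q_H − W = 28.69 kJ.
The hot reservoir loses entropy Q_H/T_H = 56.7/1065.93 = 0.05319 kJ/K; the cold reservoir gains Q_C/T_C = 28.69/327.00 = 0.08774 kJ/K.
ΔS_univ = −Q_H/T_H + Q_C/T_C = 0.0345 kJ/K (> 0, since η = 0.494 < η_Carnot = 0.693).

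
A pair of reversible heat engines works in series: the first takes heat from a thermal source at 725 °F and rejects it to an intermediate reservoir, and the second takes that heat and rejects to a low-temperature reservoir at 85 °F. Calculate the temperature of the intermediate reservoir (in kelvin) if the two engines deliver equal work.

T_H = 725 °F → (725 − 32) × 5/9 = 385.00 °C = 658.15 K.
T_C = 85 °F → (85 − 32) × 5/9 = 29.44 °C = 302.59 K.
For reversible stages Q_m = Q_H·(T_m/T_H). Setting W₁ = Q_H(1 − T_m/T_H) equal to W₂ = Q_m(1 − T_C/T_m) = Q_H·(T_m − T_C)/T_H gives T_H − T_m = T_m − T_C, so T_m = (T_H + T_C)/2 = (658.15 + 302.59)/2 = 480 K.

T_m ≈ 480 K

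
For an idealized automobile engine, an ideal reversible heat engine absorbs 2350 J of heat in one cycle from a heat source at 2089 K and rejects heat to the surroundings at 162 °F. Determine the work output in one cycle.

T_C = 162 °F → (162 − 32) × 5/9 = 72.22 °C = 345.37 K.
The Carnot efficiency is η = 1 − T_C/T_H = 1 − 345.37/2089.00 = 0.8347.
W = η·Q_H = 0.8347 × 2350 = 1961 J.

W ≈ 1961 J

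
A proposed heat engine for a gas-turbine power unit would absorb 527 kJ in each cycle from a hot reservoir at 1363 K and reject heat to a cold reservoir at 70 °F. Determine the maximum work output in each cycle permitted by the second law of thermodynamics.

W_max ≈ 413 kJ

T_C = 70 °F → (70 − 32) × 5/9 = 21.11 °C = 294.26 K.
The second-law ceiling is the Carnot efficiency, η_max = 1 − T_C/T_H = 1 − 294.26/1363.00 = 0.7841.
W_max = η_max · Q_H = 0.7841 × 527 = 413 kJ.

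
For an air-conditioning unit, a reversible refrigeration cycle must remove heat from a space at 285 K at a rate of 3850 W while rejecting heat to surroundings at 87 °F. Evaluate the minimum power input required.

T_H = 87 °F → (87 − 32) × 5/9 = 30.56 °C = 303.71 K.
Carnot COP: COP_R = T_C/(T_H − T_C) = 285.00/18.71 = 15.2361.
W = Q_C/COP_R = 3850/15.2361 = 253 W.

Ẇ_in ≈ 253 W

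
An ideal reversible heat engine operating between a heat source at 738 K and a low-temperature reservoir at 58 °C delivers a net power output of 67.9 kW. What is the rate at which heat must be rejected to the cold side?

Q̇_C ≈ 55.27 kW

T_C = 58 °C → 58 + 273.15 = 331.15 K.
For a reversible engine, η = 1 − T_C/T_H = 1 − 331.15/738.00 = 0.5513.
Since Q_C/Q_H = T_C/T_H and Q_H = W/η, Q_C = W·T_C/(T_H − T_C) = 67.9 × 331.15/406.85 = 55.27 kW.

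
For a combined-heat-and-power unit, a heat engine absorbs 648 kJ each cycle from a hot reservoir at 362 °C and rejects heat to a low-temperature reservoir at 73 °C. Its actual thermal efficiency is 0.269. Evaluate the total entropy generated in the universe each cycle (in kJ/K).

ΔS_univ ≈ 0.348 kJ/K

T_H = 362 °C → 362 + 273.15 = 635.15 K.
T_C = 73 °C → 73 + 273.15 = 346.15 K.
W = η·Q_H = 0.269 × 648 = 174.3 kJ, so Q_C = Q_H − W = 473.7 kJ.
The hot reservoir loses entropy Q_H/T_H = 648/635.15 = 1.020 kJ/K; the cold reservoir gains Q_C/T_C = 473.7/346.15 = 1.368 kJ/K.
ΔS_univ = −Q_H/T_H + Q_C/T_C = 0.348 kJ/K (> 0, since η = 0.269 < η_Carnot = 0.455).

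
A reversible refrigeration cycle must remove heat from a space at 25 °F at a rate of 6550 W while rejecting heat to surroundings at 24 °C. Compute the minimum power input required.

T_H = 24 °C → 24 + 273.15 = 297.15 K.
T_C = 25 °F → (25 − 32) × 5/9 = -3.89 °C = 269.26 K.
The reversible coefficient of performance is COP_R = T_C/(T_H − T_C) = 269.26/27.89 = 9.6548.
W = Q_C/COP_R = 6550/9.6548 = 678 W.

Ẇ_in ≈ 678 W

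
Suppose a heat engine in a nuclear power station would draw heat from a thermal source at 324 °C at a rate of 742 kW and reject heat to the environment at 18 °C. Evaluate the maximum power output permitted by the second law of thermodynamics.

T_H = 324 °C → 324 + 273.15 = 597.15 K.
T_C = 18 °C → 18 + 273.15 = 291.15 K.
By the Carnot theorem, η_max = 1 − T_C/T_H = 1 − 291.15/597.15 = 0.5124.
W_max = η_max · Q_H = 0.5124 × 742 = 380 kW.

Ẇ_max ≈ 380 kW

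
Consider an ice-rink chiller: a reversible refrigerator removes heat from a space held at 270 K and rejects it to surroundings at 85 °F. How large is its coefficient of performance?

T_H = 85 °F → (85 − 32) × 5/9 = 29.44 °C = 302.59 K.
COP_R = T_C/(T_H − T_C) = 270.00/(302.59 − 270.00) = 8.28.

COP_R ≈ 8.28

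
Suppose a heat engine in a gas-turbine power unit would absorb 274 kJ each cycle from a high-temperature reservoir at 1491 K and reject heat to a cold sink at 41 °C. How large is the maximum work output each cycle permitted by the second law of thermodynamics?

W_max ≈ 216.3 kJ

T_C = 41 °C → 41 + 273.15 = 314.15 K.
No engine can exceed the Carnot limit: η_max = 1 − T_C/T_H = 1 − 314.15/1491.00 = 0.7893.
W_max = η_max · Q_H = 0.7893 × 274 = 216.3 kJ.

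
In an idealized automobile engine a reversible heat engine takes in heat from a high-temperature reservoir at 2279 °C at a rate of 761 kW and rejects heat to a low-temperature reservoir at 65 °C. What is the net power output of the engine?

Ẇ ≈ 660.2 kW

T_H = 2279 °C → 2279 + 273.15 = 2552.15 K.
T_C = 65 °C → 65 + 273.15 = 338.15 K.
Carnot efficiency: η = 1 − T_C/T_H = 1 − 338.15/2552.15 = 0.8675.
W = η·Q_H = 0.8675 × 761 = 660.2 kW.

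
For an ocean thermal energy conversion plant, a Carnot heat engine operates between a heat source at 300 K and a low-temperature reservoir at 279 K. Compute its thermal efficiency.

For a reversible engine, η = 1 − T_C/T_H = 1 − 279.00/300.00 = 0.0700.

η ≈ 0.0700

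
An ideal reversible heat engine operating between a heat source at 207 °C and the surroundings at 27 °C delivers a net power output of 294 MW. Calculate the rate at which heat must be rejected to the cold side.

T_H = 207 °C → 207 + 273.15 = 480.15 K.
T_C = 27 °C → 27 + 273.15 = 300.15 K.
η_rev = 1 − T_C/T_H = 1 − 300.15/480.15 = 0.3749.
Since Q_C/Q_H = T_C/T_H and Q_H = W/η, Q_C = W·T_C/(T_H − T_C) = 294 × 300.15/180.00 = 490 MW.

Q̇_C ≈ 490 MW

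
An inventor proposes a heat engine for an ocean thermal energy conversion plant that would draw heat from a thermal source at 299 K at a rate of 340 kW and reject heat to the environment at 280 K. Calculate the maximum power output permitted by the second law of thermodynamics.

No engine can exceed the Carnot limit: η_max = 1 − T_C/T_H = 1 − 280.00/299.00 = 0.0635.
W_max = η_max · Q_H = 0.0635 × 340 = 21.6 kW.

Ẇ_max ≈ 21.6 kW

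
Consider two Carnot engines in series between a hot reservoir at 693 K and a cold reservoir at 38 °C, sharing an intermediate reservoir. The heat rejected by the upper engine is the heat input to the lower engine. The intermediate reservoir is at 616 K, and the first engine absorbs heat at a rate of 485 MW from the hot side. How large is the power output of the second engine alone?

T_C = 38 °C → 38 + 273.15 = 311.15 K.
Heat entering the second stage: Q_m = Q_H·(T_m/T_H) = 485 × 616.00/693.00 = 431 MW.
Second-stage efficiency η₂ = 1 − T_C/T_m = 1 − 311.15/616.00 = 0.4949, so W₂ = η₂·Q_m = 213 MW.

Ẇ₂ ≈ 213 MW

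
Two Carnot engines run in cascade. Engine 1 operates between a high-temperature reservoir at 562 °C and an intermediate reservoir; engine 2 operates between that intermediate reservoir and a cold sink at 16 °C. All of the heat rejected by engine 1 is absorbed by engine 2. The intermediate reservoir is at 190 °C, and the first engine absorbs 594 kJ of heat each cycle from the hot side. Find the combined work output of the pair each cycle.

W_total ≈ 388.3 kJ

T_H = 562 °C → 562 + 273.15 = 835.15 K.
T_C = 16 °C → 16 + 273.15 = 289.15 K.
Two reversible stages in series are equivalent to a single Carnot engine between T_H and T_C, so η_total = 1 − T_C/T_H = 1 − 289.15/835.15 = 0.6538.
W_total = η_total · Q_H = 0.6538 × 594 = 388.3 kJ.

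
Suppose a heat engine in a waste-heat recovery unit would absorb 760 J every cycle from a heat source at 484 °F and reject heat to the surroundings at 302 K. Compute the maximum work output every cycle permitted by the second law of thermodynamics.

T_H = 484 °F → (484 − 32) × 5/9 = 251.11 °C = 524.26 K.
No engine can exceed the Carnot limit: η_max = 1 − T_C/T_H = 1 − 302.00/524.26 = 0.4240.
W_max = η_max · Q_H = 0.4240 × 760 = 322.2 J.

W_max ≈ 322.2 J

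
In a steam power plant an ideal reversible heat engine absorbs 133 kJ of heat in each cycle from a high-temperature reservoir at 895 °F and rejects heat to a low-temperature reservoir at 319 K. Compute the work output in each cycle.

T_H = 895 °F → (895 − 32) × 5/9 = 479.44 °C = 752.59 K.
The Carnot efficiency is η = 1 − T_C/T_H = 1 − 319.00/752.59 = 0.5761.
W = η·Q_H = 0.5761 × 133 = 76.6 kJ.

W ≈ 76.6 kJ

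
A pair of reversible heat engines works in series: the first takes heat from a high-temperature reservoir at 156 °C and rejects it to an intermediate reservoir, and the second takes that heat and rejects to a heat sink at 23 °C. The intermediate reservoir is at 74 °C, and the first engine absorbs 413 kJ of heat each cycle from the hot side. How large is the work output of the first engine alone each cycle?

T_H = 156 °C → 156 + 273.15 = 429.15 K.
T_C = 23 °C → 23 + 273.15 = 296.15 K.
T_m = 74 °C → 74 + 273.15 = 347.15 K.
First-stage efficiency η₁ = 1 − T_m/T_H = 1 − 347.15/429.15 = 0.1911.
W₁ = η₁·Q_H = 0.1911 × 413 = 78.9 kJ.

W₁ ≈ 78.9 kJ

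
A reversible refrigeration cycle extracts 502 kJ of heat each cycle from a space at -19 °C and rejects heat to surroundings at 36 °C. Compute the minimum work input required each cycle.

T_H = 36 °C → 36 + 273.15 = 309.15 K.
T_C = -19 °C → -19 + 273.15 = 254.15 K.
For a reversible refrigerator, COP_R = T_C/(T_H − T_C) = 254.15/55.00 = 4.6209.
W = Q_C/COP_R = 502/4.6209 = 108.6 kJ.

W_in ≈ 108.6 kJ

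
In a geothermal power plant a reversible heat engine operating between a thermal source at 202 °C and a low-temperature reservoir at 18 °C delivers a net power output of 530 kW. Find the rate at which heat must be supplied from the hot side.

T_H = 202 °C → 202 + 273.15 = 475.15 K.
T_C = 18 °C → 18 + 273.15 = 291.15 K.
For a reversible engine, η = 1 − T_C/T_H = 1 − 291.15/475.15 = 0.3872.
Q_H = W/η = 530/0.3872 = 1370 kW.

Q̇_H ≈ 1370 kW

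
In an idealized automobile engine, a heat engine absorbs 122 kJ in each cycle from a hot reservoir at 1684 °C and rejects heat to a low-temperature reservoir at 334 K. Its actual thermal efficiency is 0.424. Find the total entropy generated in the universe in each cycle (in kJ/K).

T_H = 1684 °C → 1684 + 273.15 = 1957.15 K.
W = η·Q_H = 0.424 × 122 = 51.73 kJ, so Q_C = Q_H − W = 70.27 kJ.
Entropy balance on the reservoirs: −Q_H/T_H = -0.06234 kJ/K, +Q_C/T_C = 0.2104 kJ/K.
ΔS_univ = −Q_H/T_H + Q_C/T_C = 0.148 kJ/K (> 0, since η = 0.424 < η_Carnot = 0.829).

ΔS_univ ≈ 0.148 kJ/K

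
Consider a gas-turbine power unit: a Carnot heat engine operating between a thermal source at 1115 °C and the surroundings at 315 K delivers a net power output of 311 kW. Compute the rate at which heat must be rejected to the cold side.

T_H = 1115 °C → 1115 + 273.15 = 1388.15 K.
Carnot efficiency: η = 1 − T_C/T_H = 1 − 315.00/1388.15 = 0.7731.
Since Q_C/Q_H = T_C/T_H and Q_H = W/η, Q_C = W·T_C/(T_H − T_C) = 311 × 315.00/1073.15 = 91.29 kW.

Q̇_C ≈ 91.29 kW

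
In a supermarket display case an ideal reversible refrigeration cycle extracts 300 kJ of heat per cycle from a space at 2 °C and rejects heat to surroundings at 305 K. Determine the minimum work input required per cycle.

T_C = 2 °C → 2 + 273.15 = 275.15 K.
COP_R = T_C/(T_H − T_C) = 275.15/29.85 = 9.2178.
W = Q_C/COP_R = 300/9.2178 = 32.55 kJ.

W_in ≈ 32.55 kJ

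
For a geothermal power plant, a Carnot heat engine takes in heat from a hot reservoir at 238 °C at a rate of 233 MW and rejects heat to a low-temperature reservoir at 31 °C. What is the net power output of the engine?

T_H = 238 °C → 238 + 273.15 = 511.15 K.
T_C = 31 °C → 31 + 273.15 = 304.15 K.
Since the cycle is reversible, η = 1 − T_C/T_H = 1 − 304.15/511.15 = 0.4050.
W = η·Q_H = 0.4050 × 233 = 94.4 MW.

Ẇ ≈ 94.4 MW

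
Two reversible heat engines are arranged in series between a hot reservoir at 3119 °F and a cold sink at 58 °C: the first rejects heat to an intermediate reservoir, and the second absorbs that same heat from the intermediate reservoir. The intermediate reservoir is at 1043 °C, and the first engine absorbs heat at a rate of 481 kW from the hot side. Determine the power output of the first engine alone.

Ẇ₁ ≈ 163 kW

T_H = 3119 °F → (3119 − 32) × 5/9 = 1715.00 °C = 1988.15 K.
T_C = 58 °C → 58 + 273.15 = 331.15 K.
T_m = 1043 °C → 1043 + 273.15 = 1316.15 K.
First-stage efficiency η₁ = 1 − T_m/T_H = 1 − 1316.15/1988.15 = 0.3380.
W₁ = η₁·Q_H = 0.3380 × 481 = 163 kW.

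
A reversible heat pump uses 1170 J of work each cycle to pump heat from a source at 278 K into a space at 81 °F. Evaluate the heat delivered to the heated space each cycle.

T_H = 81 °F → (81 − 32) × 5/9 = 27.22 °C = 300.37 K.
For a reversible heat pump, COP_HP = T_H/(T_H − T_C) = 300.37/22.37 = 13.4261.
Q_H = COP_HP · W = 13.4261 × 1170 = 15710 J.

Q_H ≈ 15710 J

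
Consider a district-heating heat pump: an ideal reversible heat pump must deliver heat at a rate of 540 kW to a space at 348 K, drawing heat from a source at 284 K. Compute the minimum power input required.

For a reversible heat pump, COP_HP = T_H/(T_H − T_C) = 348.00/64.00 = 5.4375.
W = Q_H/COP_HP = 540/5.4375 = 99.3 kW.

Ẇ_in ≈ 99.3 kW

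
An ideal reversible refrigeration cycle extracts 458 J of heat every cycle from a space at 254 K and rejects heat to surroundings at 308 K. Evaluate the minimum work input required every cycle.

COP_R = T_C/(T_H − T_C) = 254.00/54.00 = 4.7037.
W = Q_C/COP_R = 458/4.7037 = 97.4 J.

W_in ≈ 97.4 J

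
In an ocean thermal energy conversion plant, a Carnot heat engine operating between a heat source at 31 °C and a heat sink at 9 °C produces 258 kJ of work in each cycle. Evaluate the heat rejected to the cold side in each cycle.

T_H = 31 °C → 31 + 273.15 = 304.15 K.
T_C = 9 °C → 9 + 273.15 = 282.15 K.
Since the cycle is reversible, η = 1 − T_C/T_H = 1 − 282.15/304.15 = 0.0723.
Since Q_C/Q_H = T_C/T_H and Q_H = W/η, Q_C = W·T_C/(T_H − T_C) = 258 × 282.15/22.00 = 3310 kJ.

Q_C ≈ 3310 kJ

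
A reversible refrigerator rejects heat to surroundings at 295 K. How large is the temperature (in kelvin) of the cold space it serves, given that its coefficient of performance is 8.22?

COP_R = T_C/(T_H − T_C) ⇒ T_C = T_H·COP_R/(1 + COP_R) = 295.00 × 8.22/(1 + 8.22) = 263 K.

T_C ≈ 263 K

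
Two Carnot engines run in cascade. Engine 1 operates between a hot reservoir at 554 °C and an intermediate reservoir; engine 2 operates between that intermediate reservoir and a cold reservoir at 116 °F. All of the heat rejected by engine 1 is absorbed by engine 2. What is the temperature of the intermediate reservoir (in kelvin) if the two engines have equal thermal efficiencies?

T_H = 554 °C → 554 + 273.15 = 827.15 K.
T_C = 116 °F → (116 − 32) × 5/9 = 46.67 °C = 319.82 K.
Equal efficiencies require 1 − T_m/T_H = 1 − T_C/T_m, i.e. T_m/T_H = T_C/T_m, so T_m = √(T_H·T_C) = √(827.15 × 319.82) = 514 K.

T_m ≈ 514 K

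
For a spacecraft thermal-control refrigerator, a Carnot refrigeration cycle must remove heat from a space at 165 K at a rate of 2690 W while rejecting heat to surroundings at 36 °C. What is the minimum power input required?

T_H = 36 °C → 36 + 273.15 = 309.15 K.
COP_R = T_C/(T_H − T_C) = 165.00/144.15 = 1.1446.
W = Q_C/COP_R = 2690/1.1446 = 2350 W.

Ẇ_in ≈ 2350 W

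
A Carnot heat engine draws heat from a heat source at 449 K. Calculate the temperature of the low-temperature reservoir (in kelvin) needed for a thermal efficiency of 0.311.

From η = 1 − T_C/T_H, T_C = T_H·(1 − η) = 449.00 × (1 − 0.311) = 309.4 K.

T_C ≈ 309.4 K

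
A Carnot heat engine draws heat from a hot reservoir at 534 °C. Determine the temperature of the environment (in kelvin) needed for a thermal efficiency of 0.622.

T_H = 534 °C → 534 + 273.15 = 807.15 K.
From η = 1 − T_C/T_H, T_C = T_H·(1 − η) = 807.15 × (1 − 0.622) = 305 K.

T_C ≈ 305 K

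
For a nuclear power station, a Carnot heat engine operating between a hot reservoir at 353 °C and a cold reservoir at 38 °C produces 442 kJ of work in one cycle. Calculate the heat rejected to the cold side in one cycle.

T_H = 353 °C → 353 + 273.15 = 626.15 K.
T_C = 38 °C → 38 + 273.15 = 311.15 K.
The Carnot efficiency is η = 1 − T_C/T_H = 1 − 311.15/626.15 = 0.5031.
Since Q_C/Q_H = T_C/T_H and Q_H = W/η, Q_C = W·T_C/(T_H − T_C) = 442 × 311.15/315.00 = 437 kJ.

Q_C ≈ 437 kJ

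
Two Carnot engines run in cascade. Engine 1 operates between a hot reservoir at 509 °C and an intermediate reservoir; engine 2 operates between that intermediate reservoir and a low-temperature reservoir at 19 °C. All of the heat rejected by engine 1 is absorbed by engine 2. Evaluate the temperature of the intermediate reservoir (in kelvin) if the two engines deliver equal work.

T_m ≈ 537 K

T_H = 509 °C → 509 + 273.15 = 782.15 K.
T_C = 19 °C → 19 + 273.15 = 292.15 K.
For reversible stages Q_m = Q_H·(T_m/T_H). Setting W₁ = Q_H(1 − T_m/T_H) equal to W₂ = Q_m(1 − T_C/T_m) = Q_H·(T_m − T_C)/T_H gives T_H − T_m = T_m − T_C, so T_m = (T_H + T_C)/2 = (782.15 + 292.15)/2 = 537 K.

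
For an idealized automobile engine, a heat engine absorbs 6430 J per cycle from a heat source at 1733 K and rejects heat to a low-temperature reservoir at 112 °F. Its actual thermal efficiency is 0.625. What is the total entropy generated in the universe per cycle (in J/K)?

T_C = 112 °F → (112 − 32) × 5/9 = 44.44 °C = 317.59 K.
W = η·Q_H = 0.625 × 6430 = 4019 J, so Q_C = Q_H − W = 2411 J.
Reservoir entropy changes: ΔS_H = −Q_H/T_H = −6430/1733.00 = -3.710 J/K and ΔS_C = +Q_C/T_C = 2411/317.59 = 7.592 J/K.
ΔS_univ = −Q_H/T_H + Q_C/T_C = 3.882 J/K (> 0, since η = 0.625 < η_Carnot = 0.817).

ΔS_univ ≈ 3.882 J/K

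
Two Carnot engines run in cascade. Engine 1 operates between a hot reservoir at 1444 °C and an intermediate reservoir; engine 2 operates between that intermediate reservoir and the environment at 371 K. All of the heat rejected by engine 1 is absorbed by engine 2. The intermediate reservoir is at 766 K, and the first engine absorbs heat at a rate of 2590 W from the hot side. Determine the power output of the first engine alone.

Ẇ₁ ≈ 1435 W

T_H = 1444 °C → 1444 + 273.15 = 1717.15 K.
First-stage efficiency η₁ = 1 − T_m/T_H = 1 − 766.00/1717.15 = 0.5539.
W₁ = η₁·Q_H = 0.5539 × 2590 = 1435 W.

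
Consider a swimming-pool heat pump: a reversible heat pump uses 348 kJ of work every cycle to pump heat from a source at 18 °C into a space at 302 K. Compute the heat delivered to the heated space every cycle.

Q_H ≈ 9686 kJ

T_C = 18 °C → 18 + 273.15 = 291.15 K.
The Carnot heat-pump COP is COP_HP = T_H/(T_H − T_C) = 302.00/10.85 = 27.8341.
Q_H = COP_HP · W = 27.8341 × 348 = 9686 kJ.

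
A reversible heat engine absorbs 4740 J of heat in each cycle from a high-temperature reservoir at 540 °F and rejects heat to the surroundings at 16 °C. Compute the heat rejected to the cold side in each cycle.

Q_C ≈ 2470 J

T_H = 540 °F → (540 − 32) × 5/9 = 282.22 °C = 555.37 K.
T_C = 16 °C → 16 + 273.15 = 289.15 K.
The Carnot efficiency is η = 1 − T_C/T_H = 1 − 289.15/555.37 = 0.4794.
For a reversible cycle Q_C/Q_H = T_C/T_H, so Q_C = 4740 × 289.15/555.37 = 2470 J.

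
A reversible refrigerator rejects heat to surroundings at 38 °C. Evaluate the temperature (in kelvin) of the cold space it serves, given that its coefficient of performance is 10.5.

T_H = 38 °C → 38 + 273.15 = 311.15 K.
COP_R = T_C/(T_H − T_C) ⇒ T_C = T_H·COP_R/(1 + COP_R) = 311.15 × 10.5/(1 + 10.5) = 284 K.

T_C ≈ 284 K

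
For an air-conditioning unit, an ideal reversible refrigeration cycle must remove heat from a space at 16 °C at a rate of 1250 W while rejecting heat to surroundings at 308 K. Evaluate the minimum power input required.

Ẇ_in ≈ 81.5 W

T_C = 16 °C → 16 + 273.15 = 289.15 K.
For a reversible refrigerator, COP_R = T_C/(T_H − T_C) = 289.15/18.85 = 15.3395.
W = Q_C/COP_R = 1250/15.3395 = 81.5 W.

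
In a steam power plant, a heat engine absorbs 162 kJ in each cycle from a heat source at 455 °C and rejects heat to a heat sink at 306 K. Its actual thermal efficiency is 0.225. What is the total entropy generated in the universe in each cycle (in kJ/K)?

T_H = 455 °C → 455 + 273.15 = 728.15 K.
W = η·Q_H = 0.225 × 162 = 36.45 kJ, so Q_C = Q_H − W = 125.5 kJ.
Reservoir entropy changes: ΔS_H = −Q_H/T_H = −162/728.15 = -0.2225 kJ/K and ΔS_C = +Q_C/T_C = 125.5/306.00 = 0.4103 kJ/K.
ΔS_univ = −Q_H/T_H + Q_C/T_C = 0.188 kJ/K (> 0, since η = 0.225 < η_Carnot = 0.580).

ΔS_univ ≈ 0.188 kJ/K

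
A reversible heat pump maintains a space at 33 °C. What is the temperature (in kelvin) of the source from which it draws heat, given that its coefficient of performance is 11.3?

T_H = 33 °C → 33 + 273.15 = 306.15 K.
COP_HP = T_H/(T_H − T_C) ⇒ T_C = T_H·(COP_HP − 1)/COP_HP = 306.15 × (11.3 − 1)/11.3 = 279 K.

T_C ≈ 279 K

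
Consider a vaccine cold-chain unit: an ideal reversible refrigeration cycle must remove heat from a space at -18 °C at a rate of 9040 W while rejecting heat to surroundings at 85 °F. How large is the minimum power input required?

T_H = 85 °F → (85 − 32) × 5/9 = 29.44 °C = 302.59 K.
T_C = -18 °C → -18 + 273.15 = 255.15 K.
For a reversible refrigerator, COP_R = T_C/(T_H − T_C) = 255.15/47.44 = 5.3779.
W = Q_C/COP_R = 9040/5.3779 = 1681 W.

Ẇ_in ≈ 1681 W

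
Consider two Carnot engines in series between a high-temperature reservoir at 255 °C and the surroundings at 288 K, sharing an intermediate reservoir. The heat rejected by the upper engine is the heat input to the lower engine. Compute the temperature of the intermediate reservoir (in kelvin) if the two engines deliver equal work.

T_m ≈ 408 K

T_H = 255 °C → 255 + 273.15 = 528.15 K.
For reversible stages Q_m = Q_H·(T_m/T_H). Setting W₁ = Q_H(1 − T_m/T_H) equal to W₂ = Q_m(1 − T_C/T_m) = Q_H·(T_m − T_C)/T_H gives T_H − T_m = T_m − T_C, so T_m = (T_H + T_C)/2 = (528.15 + 288.00)/2 = 408 K.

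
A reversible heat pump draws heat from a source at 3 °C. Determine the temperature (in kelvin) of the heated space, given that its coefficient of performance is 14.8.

T_H ≈ 296 K

T_C = 3 °C → 3 + 273.15 = 276.15 K.
COP_HP = T_H/(T_H − T_C) ⇒ T_H = T_C·COP_HP/(COP_HP − 1) = 276.15 × 14.8/(14.8 − 1) = 296 K.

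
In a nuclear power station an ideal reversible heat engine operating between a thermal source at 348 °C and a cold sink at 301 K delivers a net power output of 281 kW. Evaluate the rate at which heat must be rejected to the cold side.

T_H = 348 °C → 348 + 273.15 = 621.15 K.
For a reversible engine, η = 1 − T_C/T_H = 1 − 301.00/621.15 = 0.5154.
Since Q_C/Q_H = T_C/T_H and Q_H = W/η, Q_C = W·T_C/(T_H − T_C) = 281 × 301.00/320.15 = 264.2 kW.

Q̇_C ≈ 264.2 kW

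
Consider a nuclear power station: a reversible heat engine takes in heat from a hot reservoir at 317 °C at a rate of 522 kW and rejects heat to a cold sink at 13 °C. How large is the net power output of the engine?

Ẇ ≈ 268.9 kW

T_H = 317 °C → 317 + 273.15 = 590.15 K.
T_C = 13 °C → 13 + 273.15 = 286.15 K.
Since the cycle is reversible, η = 1 − T_C/T_H = 1 − 286.15/590.15 = 0.5151.
W = η·Q_H = 0.5151 × 522 = 268.9 kW.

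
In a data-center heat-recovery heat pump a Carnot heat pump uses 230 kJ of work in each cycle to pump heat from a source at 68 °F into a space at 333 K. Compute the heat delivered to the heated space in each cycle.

Q_H ≈ 1922 kJ

T_C = 68 °F → (68 − 32) × 5/9 = 20.00 °C = 293.15 K.
For a reversible heat pump, COP_HP = T_H/(T_H − T_C) = 333.00/39.85 = 8.3563.
Q_H = COP_HP · W = 8.3563 × 230 = 1922 kJ.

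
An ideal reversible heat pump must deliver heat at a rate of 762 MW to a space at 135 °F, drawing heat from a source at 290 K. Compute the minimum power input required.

Ẇ_in ≈ 93.12 MW

T_H = 135 °F → (135 − 32) × 5/9 = 57.22 °C = 330.37 K.
The Carnot heat-pump COP is COP_HP = T_H/(T_H − T_C) = 330.37/40.37 = 8.1832.
W = Q_H/COP_HP = 762/8.1832 = 93.12 MW.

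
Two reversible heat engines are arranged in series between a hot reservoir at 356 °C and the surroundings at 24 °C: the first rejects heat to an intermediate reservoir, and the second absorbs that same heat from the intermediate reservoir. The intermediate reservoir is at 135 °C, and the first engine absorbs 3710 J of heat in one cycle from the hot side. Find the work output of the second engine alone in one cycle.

T_H = 356 °C → 356 + 273.15 = 629.15 K.
T_C = 24 °C → 24 + 273.15 = 297.15 K.
T_m = 135 °C → 135 + 273.15 = 408.15 K.
Heat entering the second stage: Q_m = Q_H·(T_m/T_H) = 3710 × 408.15/629.15 = 2407 J.
Second-stage efficiency η₂ = 1 − T_C/T_m = 1 − 297.15/408.15 = 0.2720, so W₂ = η₂·Q_m = 654.5 J.

W₂ ≈ 654.5 J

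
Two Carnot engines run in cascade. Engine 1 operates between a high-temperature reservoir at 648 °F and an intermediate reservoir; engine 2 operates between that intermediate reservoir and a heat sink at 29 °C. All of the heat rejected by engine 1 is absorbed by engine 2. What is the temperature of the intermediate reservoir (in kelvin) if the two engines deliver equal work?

T_H = 648 °F → (648 − 32) × 5/9 = 342.22 °C = 615.37 K.
T_C = 29 °C → 29 + 273.15 = 302.15 K.
For reversible stages Q_m = Q_H·(T_m/T_H). Setting W₁ = Q_H(1 − T_m/T_H) equal to W₂ = Q_m(1 − T_C/T_m) = Q_H·(T_m − T_C)/T_H gives T_H − T_m = T_m − T_C, so T_m = (T_H + T_C)/2 = (615.37 + 302.15)/2 = 459 K.

T_m ≈ 459 K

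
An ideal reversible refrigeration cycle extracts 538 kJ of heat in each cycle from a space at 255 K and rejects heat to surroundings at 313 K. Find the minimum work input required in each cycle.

W_in ≈ 122 kJ

For a reversible refrigerator, COP_R = T_C/(T_H − T_C) = 255.00/58.00 = 4.3966.
W = Q_C/COP_R = 538/4.3966 = 122 kJ.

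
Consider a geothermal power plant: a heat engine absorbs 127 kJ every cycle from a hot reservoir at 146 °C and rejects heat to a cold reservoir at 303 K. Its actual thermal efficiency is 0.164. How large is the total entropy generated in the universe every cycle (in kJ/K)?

T_H = 146 °C → 146 + 273.15 = 419.15 K.
W = η·Q_H = 0.164 × 127 = 20.83 kJ, so Q_C = Q_H − W = 106.2 kJ.
Entropy balance on the reservoirs: −Q_H/T_H = -0.3030 kJ/K, +Q_C/T_C = 0.3504 kJ/K.
ΔS_univ = −Q_H/T_H + Q_C/T_C = 0.04741 kJ/K (> 0, since η = 0.164 < η_Carnot = 0.277).

ΔS_univ ≈ 0.04741 kJ/K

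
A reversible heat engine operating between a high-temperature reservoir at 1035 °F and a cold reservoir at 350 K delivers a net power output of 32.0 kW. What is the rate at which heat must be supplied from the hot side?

T_H = 1035 °F → (1035 − 32) × 5/9 = 557.22 °C = 830.37 K.
Carnot efficiency: η = 1 − T_C/T_H = 1 − 350.00/830.37 = 0.5785.
Q_H = W/η = 32.0/0.5785 = 55.3 kW.

Q̇_H ≈ 55.3 kW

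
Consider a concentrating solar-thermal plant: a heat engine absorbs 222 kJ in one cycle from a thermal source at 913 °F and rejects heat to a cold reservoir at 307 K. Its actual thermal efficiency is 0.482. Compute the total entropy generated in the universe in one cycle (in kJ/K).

T_H = 913 °F → (913 − 32) × 5/9 = 489.44 °C = 762.59 K.
W = η·Q_H = 0.482 × 222 = 107.0 kJ, so Q_C = Q_H − W = 115.0 kJ.
The hot reservoir loses entropy Q_H/T_H = 222/762.59 = 0.2911 kJ/K; the cold reservoir gains Q_C/T_C = 115.0/307.00 = 0.3746 kJ/K.
ΔS_univ = −Q_H/T_H + Q_C/T_C = 0.08347 kJ/K (> 0, since η = 0.482 < η_Carnot = 0.597).

ΔS_univ ≈ 0.08347 kJ/K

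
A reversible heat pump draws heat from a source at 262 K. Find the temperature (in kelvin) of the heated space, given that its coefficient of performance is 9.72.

T_H ≈ 292 K

COP_HP = T_H/(T_H − T_C) ⇒ T_H = T_C·COP_HP/(COP_HP − 1) = 262.00 × 9.72/(9.72 − 1) = 292 K.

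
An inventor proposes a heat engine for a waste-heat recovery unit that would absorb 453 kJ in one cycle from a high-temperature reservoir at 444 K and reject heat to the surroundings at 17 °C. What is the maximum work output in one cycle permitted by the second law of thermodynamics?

W_max ≈ 157 kJ

T_C = 17 °C → 17 + 273.15 = 290.15 K.
The upper bound on efficiency is η_max = 1 − T_C/T_H = 1 − 290.15/444.00 = 0.3465.
W_max = η_max · Q_H = 0.3465 × 453 = 157 kJ.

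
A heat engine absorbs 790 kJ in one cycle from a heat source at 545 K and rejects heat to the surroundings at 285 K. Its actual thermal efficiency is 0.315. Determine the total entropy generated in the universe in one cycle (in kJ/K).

ΔS_univ ≈ 0.449 kJ/K

W = η·Q_H = 0.315 × 790 = 248.8 kJ, so Q_C = Q_H − W = 541.1 kJ.
The hot reservoir loses entropy Q_H/T_H = 790/545.00 = 1.450 kJ/K; the cold reservoir gains Q_C/T_C = 541.1/285.00 = 1.899 kJ/K.
ΔS_univ = −Q_H/T_H + Q_C/T_C = 0.449 kJ/K (> 0, since η = 0.315 < η_Carnot = 0.477).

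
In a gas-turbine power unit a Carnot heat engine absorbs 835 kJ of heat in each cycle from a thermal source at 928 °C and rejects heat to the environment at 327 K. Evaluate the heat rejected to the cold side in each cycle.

T_H = 928 °C → 928 + 273.15 = 1201.15 K.
For a reversible engine, η = 1 − T_C/T_H = 1 − 327.00/1201.15 = 0.7278.
For a reversible cycle Q_C/Q_H = T_C/T_H, so Q_C = 835 × 327.00/1201.15 = 227.3 kJ.

Q_C ≈ 227.3 kJ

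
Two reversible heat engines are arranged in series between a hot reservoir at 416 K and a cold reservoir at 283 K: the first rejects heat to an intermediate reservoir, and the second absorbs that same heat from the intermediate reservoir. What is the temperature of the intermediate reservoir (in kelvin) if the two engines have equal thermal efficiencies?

Equal efficiencies require 1 − T_m/T_H = 1 − T_C/T_m, i.e. T_m/T_H = T_C/T_m, so T_m = √(T_H·T_C) = √(416.00 × 283.00) = 343.1 K.

T_m ≈ 343.1 K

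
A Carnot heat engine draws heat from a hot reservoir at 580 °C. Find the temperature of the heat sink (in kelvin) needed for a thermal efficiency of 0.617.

T_C ≈ 327 K

T_H = 580 °C → 580 + 273.15 = 853.15 K.
From η = 1 − T_C/T_H, T_C = T_H·(1 − η) = 853.15 × (1 − 0.617) = 327 K.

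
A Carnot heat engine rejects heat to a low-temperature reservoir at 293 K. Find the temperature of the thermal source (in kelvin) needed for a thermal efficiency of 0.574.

T_H ≈ 687.8 K

From η = 1 − T_C/T_H, solving for T_H gives T_H = T_C/(1 − η) = 293.00/(1 − 0.574) = 687.8 K.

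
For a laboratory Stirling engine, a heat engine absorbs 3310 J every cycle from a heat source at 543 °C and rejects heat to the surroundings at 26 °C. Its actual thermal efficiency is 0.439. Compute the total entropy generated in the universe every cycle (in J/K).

ΔS_univ ≈ 2.15 J/K

T_H = 543 °C → 543 + 273.15 = 816.15 K.
T_C = 26 °C → 26 + 273.15 = 299.15 K.
W = η·Q_H = 0.439 × 3310 = 1453 J, so Q_C = Q_H − W = 1857 J.
The hot reservoir loses entropy Q_H/T_H = 3310/816.15 = 4.056 J/K; the cold reservoir gains Q_C/T_C = 1857/299.15 = 6.207 J/K.
ΔS_univ = −Q_H/T_H + Q_C/T_C = 2.15 J/K (> 0, since η = 0.439 < η_Carnot = 0.633).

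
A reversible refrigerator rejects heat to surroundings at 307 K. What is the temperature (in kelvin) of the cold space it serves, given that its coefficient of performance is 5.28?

COP_R = T_C/(T_H − T_C) ⇒ T_C = T_H·COP_R/(1 + COP_R) = 307.00 × 5.28/(1 + 5.28) = 258 K.

T_C ≈ 258 K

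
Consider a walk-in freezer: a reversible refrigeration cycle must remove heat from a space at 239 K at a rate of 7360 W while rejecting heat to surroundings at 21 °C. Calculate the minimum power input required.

Ẇ_in ≈ 1700 W

T_H = 21 °C → 21 + 273.15 = 294.15 K.
For a reversible refrigerator, COP_R = T_C/(T_H − T_C) = 239.00/55.15 = 4.3336.
W = Q_C/COP_R = 7360/4.3336 = 1700 W.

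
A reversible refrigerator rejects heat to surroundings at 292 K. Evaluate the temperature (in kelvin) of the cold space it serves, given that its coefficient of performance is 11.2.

COP_R = T_C/(T_H − T_C) ⇒ T_C = T_H·COP_R/(1 + COP_R) = 292.00 × 11.2/(1 + 11.2) = 268.1 K.

T_C ≈ 268.1 K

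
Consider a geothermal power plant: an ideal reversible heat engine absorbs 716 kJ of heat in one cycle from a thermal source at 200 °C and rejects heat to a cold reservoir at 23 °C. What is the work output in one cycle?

W ≈ 268 kJ

T_H = 200 °C → 200 + 273.15 = 473.15 K.
T_C = 23 °C → 23 + 273.15 = 296.15 K.
The Carnot efficiency is η = 1 − T_C/T_H = 1 − 296.15/473.15 = 0.3741.
W = η·Q_H = 0.3741 × 716 = 268 kJ.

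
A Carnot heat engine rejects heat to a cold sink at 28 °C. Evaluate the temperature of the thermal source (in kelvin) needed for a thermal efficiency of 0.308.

T_C = 28 °C → 28 + 273.15 = 301.15 K.
From η = 1 − T_C/T_H, solving for T_H gives T_H = T_C/(1 − η) = 301.15/(1 − 0.308) = 435 K.

T_H ≈ 435 K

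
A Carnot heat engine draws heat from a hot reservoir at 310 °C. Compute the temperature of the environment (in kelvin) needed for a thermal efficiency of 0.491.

T_H = 310 °C → 310 + 273.15 = 583.15 K.
From η = 1 − T_C/T_H, T_C = T_H·(1 − η) = 583.15 × (1 − 0.491) = 297 K.

T_C ≈ 297 K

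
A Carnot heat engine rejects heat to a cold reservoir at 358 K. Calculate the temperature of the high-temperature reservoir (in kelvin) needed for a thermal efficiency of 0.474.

From η = 1 − T_C/T_H, solving for T_H gives T_H = T_C/(1 − η) = 358.00/(1 − 0.474) = 681 K.

T_H ≈ 681 K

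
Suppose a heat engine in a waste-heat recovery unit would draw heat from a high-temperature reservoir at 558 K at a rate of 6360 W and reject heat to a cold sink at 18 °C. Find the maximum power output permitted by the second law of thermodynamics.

Ẇ_max ≈ 3040 W

T_C = 18 °C → 18 + 273.15 = 291.15 K.
No engine can exceed the Carnot limit: η_max = 1 − T_C/T_H = 1 − 291.15/558.00 = 0.4782.
W_max = η_max · Q_H = 0.4782 × 6360 = 3040 W.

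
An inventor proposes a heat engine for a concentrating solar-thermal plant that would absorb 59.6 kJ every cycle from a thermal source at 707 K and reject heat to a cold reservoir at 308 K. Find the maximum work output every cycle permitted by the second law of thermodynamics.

No engine can exceed the Carnot limit: η_max = 1 − T_C/T_H = 1 − 308.00/707.00 = 0.5644.
W_max = η_max · Q_H = 0.5644 × 59.6 = 33.6 kJ.

W_max ≈ 33.6 kJ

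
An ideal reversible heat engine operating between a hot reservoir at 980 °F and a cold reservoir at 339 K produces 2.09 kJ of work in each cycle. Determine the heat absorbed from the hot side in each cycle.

Q_H ≈ 3.63 kJ

T_H = 980 °F → (980 − 32) × 5/9 = 526.67 °C = 799.82 K.
Carnot efficiency: η = 1 − T_C/T_H = 1 − 339.00/799.82 = 0.5762.
Q_H = W/η = 2.09/0.5762 = 3.63 kJ.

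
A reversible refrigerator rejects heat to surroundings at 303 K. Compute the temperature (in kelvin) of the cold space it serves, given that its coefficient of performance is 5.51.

COP_R = T_C/(T_H − T_C) ⇒ T_C = T_H·COP_R/(1 + COP_R) = 303.00 × 5.51/(1 + 5.51) = 256 K.

T_C ≈ 256 K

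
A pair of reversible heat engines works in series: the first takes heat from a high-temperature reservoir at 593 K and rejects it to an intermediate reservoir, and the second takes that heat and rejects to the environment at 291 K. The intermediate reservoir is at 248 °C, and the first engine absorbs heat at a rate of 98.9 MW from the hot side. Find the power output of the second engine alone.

Ẇ₂ ≈ 38.4 MW

T_m = 248 °C → 248 + 273.15 = 521.15 K.
Heat entering the second stage: Q_m = Q_H·(T_m/T_H) = 98.9 × 521.15/593.00 = 86.9 MW.
Second-stage efficiency η₂ = 1 − T_C/T_m = 1 − 291.00/521.15 = 0.4416, so W₂ = η₂·Q_m = 38.4 MW.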